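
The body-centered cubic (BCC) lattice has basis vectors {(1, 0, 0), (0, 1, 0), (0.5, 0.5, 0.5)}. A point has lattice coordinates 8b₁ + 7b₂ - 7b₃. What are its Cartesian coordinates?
(4.5, 3.5, -3.5)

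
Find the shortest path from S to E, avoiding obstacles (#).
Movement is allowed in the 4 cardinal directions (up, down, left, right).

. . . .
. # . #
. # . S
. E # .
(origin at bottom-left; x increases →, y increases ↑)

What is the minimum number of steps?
9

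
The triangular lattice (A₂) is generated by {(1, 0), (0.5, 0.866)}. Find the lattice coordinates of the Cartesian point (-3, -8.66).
2b₁ - 10b₂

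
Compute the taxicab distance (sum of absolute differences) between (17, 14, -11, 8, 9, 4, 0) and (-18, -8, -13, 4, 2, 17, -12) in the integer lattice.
95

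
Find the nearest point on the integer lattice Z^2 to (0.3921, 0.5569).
(0, 1)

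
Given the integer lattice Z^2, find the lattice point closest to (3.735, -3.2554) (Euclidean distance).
(4, -3)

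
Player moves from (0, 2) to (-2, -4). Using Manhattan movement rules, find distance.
8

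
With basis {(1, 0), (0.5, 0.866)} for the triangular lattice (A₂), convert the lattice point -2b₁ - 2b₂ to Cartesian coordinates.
(-3, -1.732)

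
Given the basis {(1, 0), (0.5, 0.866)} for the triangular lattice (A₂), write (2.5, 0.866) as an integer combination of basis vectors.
2b₁ + b₂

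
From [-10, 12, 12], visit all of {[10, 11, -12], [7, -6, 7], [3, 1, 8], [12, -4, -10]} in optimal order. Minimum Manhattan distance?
83
(one optimal route: (-10, 12, 12) → (3, 1, 8) → (7, -6, 7) → (12, -4, -10) → (10, 11, -12))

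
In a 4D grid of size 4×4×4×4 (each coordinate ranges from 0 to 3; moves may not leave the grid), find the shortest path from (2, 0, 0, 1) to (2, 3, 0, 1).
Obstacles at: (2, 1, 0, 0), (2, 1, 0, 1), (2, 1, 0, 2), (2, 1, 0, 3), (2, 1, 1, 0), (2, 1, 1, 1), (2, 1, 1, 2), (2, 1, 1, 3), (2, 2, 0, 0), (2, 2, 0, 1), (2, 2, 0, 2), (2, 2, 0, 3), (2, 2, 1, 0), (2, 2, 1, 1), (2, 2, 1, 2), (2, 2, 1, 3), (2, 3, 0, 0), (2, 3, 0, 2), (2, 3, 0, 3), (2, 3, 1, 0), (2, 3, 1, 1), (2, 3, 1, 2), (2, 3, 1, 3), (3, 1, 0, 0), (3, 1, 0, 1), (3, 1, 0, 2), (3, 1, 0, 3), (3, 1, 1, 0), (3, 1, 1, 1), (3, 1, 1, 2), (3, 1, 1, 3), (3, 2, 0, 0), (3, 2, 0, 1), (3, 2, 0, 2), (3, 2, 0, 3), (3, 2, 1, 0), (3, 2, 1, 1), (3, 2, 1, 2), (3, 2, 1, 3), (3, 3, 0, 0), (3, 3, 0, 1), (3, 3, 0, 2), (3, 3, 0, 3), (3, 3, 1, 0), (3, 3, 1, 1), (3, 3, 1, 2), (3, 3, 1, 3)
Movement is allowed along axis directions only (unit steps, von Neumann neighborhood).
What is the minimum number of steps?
5
(one shortest path: (2, 0, 0, 1) → (1, 0, 0, 1) → (1, 1, 0, 1) → (1, 2, 0, 1) → (1, 3, 0, 1) → (2, 3, 0, 1))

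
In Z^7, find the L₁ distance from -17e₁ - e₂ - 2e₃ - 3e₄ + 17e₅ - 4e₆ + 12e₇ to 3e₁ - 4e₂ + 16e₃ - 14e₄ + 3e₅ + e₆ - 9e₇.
92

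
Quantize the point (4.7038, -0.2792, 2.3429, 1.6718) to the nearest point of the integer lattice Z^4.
(5, 0, 2, 2)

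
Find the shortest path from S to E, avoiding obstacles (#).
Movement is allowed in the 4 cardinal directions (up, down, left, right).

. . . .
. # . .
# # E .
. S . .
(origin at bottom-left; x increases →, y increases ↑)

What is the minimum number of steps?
2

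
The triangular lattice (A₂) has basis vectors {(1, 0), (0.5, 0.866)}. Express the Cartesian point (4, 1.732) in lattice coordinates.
3b₁ + 2b₂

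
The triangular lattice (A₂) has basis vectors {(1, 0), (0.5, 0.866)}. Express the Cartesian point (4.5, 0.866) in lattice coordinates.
4b₁ + b₂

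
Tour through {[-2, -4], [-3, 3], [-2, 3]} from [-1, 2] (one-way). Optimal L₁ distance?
11
(one optimal route: (-1, 2) → (-3, 3) → (-2, 3) → (-2, -4))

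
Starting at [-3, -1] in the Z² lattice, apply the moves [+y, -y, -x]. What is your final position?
(-4, -1)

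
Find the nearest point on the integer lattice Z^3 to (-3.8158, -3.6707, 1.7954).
(-4, -4, 2)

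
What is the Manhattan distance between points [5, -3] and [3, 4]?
9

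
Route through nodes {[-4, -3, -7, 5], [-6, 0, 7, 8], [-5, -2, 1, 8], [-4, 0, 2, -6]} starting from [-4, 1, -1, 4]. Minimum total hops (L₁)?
54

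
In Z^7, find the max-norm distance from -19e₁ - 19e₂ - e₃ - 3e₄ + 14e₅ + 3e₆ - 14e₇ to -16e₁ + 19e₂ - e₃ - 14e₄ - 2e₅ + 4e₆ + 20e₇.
38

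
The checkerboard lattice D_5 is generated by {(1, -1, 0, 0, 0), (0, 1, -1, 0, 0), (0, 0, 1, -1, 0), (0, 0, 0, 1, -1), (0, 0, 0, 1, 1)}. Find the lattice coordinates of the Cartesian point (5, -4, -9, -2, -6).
5b₁ + b₂ - 8b₃ - 2b₄ - 8b₅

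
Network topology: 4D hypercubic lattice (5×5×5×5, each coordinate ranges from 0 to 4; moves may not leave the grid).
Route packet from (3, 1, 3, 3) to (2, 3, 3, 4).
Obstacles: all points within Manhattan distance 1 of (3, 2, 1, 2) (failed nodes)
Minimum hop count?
4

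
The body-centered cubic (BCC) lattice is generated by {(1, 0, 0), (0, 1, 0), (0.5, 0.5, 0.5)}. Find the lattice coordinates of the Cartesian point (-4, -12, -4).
-8b₂ - 8b₃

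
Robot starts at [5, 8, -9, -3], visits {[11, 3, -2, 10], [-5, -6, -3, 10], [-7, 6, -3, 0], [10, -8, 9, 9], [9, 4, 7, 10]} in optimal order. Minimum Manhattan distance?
101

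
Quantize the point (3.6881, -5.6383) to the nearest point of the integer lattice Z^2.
(4, -6)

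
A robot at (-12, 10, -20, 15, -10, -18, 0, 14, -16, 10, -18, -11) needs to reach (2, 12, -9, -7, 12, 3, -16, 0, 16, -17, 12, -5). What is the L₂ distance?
69.7925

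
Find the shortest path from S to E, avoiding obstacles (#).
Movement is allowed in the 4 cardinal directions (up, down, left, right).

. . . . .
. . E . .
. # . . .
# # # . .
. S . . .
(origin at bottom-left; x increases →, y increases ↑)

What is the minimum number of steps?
6
(one shortest path: (1, 0) → (2, 0) → (3, 0) → (3, 1) → (3, 2) → (2, 2) → (2, 3))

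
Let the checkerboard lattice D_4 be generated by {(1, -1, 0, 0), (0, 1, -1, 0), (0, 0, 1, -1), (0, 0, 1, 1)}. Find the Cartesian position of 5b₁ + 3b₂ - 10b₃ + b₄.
(5, -2, -12, 11)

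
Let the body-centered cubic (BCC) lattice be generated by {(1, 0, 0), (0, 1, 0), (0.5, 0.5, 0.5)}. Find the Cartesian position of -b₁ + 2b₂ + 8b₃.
(3, 6, 4)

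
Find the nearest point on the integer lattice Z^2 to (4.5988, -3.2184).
(5, -3)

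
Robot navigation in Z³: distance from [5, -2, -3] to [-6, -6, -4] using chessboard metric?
11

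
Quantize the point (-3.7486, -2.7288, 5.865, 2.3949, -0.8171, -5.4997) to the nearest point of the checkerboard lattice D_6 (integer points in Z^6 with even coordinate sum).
(-4, -3, 6, 2, -1, -6)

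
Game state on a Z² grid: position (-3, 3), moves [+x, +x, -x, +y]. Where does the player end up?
(-2, 4)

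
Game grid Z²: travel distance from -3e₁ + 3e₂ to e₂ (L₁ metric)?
5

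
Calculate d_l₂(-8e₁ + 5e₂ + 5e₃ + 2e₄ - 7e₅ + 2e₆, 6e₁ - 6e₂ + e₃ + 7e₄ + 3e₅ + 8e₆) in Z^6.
22.2261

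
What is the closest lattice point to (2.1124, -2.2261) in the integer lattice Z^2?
(2, -2)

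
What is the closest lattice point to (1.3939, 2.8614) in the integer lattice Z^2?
(1, 3)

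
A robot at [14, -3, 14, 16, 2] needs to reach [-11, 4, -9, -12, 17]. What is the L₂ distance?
47.0319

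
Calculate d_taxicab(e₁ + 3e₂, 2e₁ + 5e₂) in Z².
3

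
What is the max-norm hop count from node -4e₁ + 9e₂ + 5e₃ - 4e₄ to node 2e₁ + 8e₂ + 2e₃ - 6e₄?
6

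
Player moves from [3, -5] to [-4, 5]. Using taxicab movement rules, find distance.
17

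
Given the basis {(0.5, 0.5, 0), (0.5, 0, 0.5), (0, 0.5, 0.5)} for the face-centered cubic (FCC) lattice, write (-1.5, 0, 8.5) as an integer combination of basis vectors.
-10b₁ + 7b₂ + 10b₃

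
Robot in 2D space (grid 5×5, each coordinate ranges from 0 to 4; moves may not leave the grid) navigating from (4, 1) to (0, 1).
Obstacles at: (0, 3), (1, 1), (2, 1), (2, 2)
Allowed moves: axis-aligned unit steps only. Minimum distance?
6
(one shortest path: (4, 1) → (3, 1) → (3, 0) → (2, 0) → (1, 0) → (0, 0) → (0, 1))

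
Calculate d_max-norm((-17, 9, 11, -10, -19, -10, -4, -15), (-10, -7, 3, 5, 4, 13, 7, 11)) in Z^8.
26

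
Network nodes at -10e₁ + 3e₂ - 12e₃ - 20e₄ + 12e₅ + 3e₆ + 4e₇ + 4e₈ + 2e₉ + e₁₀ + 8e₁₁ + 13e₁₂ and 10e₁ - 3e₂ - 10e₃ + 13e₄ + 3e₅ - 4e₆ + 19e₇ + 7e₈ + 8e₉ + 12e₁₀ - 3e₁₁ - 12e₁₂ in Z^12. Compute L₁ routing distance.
148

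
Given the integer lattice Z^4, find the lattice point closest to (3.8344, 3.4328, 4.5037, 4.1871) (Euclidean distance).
(4, 3, 5, 4)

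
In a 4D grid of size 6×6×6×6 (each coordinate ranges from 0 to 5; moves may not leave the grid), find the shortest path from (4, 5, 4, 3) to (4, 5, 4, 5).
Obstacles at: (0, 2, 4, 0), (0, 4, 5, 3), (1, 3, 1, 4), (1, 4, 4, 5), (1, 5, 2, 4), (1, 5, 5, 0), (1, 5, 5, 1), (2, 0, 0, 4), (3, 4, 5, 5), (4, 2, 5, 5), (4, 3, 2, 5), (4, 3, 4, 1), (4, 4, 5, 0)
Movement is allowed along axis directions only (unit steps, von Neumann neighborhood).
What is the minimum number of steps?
2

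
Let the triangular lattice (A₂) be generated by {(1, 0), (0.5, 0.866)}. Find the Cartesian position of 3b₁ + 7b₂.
(6.5, 6.062)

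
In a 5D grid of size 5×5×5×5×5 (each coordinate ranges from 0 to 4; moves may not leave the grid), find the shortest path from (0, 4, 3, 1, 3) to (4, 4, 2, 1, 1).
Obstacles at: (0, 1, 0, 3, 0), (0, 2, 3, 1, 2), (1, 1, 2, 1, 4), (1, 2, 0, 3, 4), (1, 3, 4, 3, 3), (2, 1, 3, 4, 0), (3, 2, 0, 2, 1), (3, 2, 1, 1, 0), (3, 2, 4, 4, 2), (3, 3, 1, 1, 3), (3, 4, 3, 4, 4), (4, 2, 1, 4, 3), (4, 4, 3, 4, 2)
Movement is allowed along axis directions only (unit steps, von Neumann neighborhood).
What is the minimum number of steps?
7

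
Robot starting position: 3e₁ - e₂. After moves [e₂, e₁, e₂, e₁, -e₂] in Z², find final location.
(5, 0)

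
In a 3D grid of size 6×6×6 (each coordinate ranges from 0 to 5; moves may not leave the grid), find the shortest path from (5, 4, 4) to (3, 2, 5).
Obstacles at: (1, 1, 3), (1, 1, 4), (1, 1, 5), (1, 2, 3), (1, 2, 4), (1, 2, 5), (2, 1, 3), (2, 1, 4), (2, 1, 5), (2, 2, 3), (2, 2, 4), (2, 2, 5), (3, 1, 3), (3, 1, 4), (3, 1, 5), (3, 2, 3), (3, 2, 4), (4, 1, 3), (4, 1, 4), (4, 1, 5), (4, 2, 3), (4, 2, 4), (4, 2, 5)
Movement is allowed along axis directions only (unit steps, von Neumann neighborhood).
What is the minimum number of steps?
5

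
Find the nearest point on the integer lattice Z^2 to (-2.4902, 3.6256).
(-2, 4)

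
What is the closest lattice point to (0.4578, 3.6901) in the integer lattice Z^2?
(0, 4)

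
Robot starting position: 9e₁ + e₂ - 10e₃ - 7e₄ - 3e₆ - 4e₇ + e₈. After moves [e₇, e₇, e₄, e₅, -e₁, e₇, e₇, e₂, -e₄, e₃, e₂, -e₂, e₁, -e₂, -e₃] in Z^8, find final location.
(9, 1, -10, -7, 1, -3, 0, 1)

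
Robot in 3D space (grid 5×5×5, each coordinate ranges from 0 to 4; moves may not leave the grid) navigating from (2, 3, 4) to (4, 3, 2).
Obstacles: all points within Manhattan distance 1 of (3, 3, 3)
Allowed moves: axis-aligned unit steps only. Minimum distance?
6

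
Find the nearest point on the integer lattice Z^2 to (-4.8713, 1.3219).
(-5, 1)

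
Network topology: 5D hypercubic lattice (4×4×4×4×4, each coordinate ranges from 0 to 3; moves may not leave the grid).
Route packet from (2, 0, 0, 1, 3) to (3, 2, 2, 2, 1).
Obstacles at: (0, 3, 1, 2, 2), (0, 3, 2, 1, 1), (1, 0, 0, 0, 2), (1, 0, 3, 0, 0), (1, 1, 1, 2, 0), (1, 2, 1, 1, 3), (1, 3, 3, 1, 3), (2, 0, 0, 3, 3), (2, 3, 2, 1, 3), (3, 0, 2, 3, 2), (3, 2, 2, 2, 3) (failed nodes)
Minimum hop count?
8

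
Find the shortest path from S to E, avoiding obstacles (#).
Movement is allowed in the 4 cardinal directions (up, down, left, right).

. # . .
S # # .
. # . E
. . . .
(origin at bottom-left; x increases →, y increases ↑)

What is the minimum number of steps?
6
(one shortest path: (0, 2) → (0, 1) → (0, 0) → (1, 0) → (2, 0) → (3, 0) → (3, 1))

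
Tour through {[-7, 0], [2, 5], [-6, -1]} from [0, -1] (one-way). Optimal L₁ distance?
22
(one optimal route: (0, -1) → (-6, -1) → (-7, 0) → (2, 5))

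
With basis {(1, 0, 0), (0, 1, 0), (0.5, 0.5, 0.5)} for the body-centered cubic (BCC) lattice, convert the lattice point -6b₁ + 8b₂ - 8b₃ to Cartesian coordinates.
(-10, 4, -4)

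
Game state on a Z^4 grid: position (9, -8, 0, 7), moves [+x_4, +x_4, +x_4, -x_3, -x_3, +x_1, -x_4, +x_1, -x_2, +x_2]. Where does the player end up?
(11, -8, -2, 9)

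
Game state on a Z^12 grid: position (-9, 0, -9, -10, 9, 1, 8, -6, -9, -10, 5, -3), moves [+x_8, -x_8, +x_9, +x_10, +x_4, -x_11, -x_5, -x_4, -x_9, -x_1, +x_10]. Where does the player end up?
(-10, 0, -9, -10, 8, 1, 8, -6, -9, -8, 4, -3)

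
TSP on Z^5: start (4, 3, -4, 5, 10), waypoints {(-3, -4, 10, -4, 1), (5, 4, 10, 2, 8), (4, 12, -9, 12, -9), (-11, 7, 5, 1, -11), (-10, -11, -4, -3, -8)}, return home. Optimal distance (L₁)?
210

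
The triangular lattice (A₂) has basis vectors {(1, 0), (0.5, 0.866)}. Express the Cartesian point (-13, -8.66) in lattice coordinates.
-8b₁ - 10b₂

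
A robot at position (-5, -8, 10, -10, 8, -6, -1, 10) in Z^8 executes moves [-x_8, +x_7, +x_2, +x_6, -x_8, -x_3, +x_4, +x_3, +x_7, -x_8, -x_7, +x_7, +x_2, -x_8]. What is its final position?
(-5, -6, 10, -9, 8, -5, 1, 6)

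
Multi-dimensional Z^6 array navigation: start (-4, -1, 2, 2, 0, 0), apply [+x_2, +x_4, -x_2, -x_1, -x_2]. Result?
(-5, -2, 2, 3, 0, 0)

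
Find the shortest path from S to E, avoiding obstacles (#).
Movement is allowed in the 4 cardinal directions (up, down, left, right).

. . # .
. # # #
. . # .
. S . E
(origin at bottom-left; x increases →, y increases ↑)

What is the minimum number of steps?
2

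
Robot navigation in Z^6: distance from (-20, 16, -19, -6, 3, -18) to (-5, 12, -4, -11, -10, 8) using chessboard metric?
26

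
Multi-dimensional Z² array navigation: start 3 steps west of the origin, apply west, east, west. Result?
(-4, 0)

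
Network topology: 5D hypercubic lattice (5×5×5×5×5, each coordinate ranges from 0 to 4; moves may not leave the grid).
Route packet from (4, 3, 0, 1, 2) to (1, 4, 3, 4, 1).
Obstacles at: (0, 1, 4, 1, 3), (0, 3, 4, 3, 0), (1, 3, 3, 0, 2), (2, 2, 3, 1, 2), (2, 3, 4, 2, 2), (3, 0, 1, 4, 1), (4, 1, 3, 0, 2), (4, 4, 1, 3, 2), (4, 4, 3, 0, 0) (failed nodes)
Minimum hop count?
11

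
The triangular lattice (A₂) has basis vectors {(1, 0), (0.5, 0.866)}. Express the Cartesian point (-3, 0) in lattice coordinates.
-3b₁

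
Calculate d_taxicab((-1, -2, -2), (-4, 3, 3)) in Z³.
13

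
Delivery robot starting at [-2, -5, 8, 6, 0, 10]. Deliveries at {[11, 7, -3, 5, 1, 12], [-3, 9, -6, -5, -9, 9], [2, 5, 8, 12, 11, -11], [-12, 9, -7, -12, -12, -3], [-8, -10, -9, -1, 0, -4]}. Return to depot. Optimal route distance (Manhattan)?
286
(one optimal route: (-2, -5, 8, 6, 0, 10) → (2, 5, 8, 12, 11, -11) → (11, 7, -3, 5, 1, 12) → (-3, 9, -6, -5, -9, 9) → (-12, 9, -7, -12, -12, -3) → (-8, -10, -9, -1, 0, -4) → (-2, -5, 8, 6, 0, 10))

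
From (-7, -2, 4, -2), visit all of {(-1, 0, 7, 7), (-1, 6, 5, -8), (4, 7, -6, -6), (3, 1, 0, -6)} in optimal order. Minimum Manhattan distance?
72
(one optimal route: (-7, -2, 4, -2) → (-1, 0, 7, 7) → (-1, 6, 5, -8) → (3, 1, 0, -6) → (4, 7, -6, -6))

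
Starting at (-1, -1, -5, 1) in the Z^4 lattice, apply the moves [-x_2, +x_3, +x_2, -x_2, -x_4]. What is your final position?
(-1, -2, -4, 0)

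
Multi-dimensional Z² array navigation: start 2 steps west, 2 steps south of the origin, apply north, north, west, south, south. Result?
(-3, -2)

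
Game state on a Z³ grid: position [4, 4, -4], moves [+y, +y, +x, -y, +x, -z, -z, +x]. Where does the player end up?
(7, 5, -6)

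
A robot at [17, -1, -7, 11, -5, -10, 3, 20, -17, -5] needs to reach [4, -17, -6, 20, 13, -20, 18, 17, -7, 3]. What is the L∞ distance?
18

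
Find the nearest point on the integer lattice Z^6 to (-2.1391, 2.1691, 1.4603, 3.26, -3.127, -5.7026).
(-2, 2, 1, 3, -3, -6)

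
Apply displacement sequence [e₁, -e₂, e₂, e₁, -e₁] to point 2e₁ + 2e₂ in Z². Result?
(3, 2)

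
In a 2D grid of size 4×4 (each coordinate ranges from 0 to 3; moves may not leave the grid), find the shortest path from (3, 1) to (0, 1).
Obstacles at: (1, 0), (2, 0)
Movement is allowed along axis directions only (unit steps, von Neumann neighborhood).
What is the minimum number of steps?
3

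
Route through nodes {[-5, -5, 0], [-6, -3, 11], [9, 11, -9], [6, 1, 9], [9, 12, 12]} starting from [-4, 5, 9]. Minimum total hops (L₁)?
91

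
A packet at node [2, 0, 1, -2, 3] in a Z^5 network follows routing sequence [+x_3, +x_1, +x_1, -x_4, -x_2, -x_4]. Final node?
(4, -1, 2, -4, 3)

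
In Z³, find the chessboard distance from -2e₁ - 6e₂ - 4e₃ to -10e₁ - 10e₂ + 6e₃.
10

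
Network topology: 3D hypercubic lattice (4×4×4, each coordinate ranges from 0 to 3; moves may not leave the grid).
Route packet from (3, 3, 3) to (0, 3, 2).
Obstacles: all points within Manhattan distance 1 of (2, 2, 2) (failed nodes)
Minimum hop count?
4
(one shortest path: (3, 3, 3) → (2, 3, 3) → (1, 3, 3) → (0, 3, 3) → (0, 3, 2))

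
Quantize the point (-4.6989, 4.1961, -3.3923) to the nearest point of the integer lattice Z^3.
(-5, 4, -3)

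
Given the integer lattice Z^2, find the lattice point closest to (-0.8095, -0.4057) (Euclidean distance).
(-1, 0)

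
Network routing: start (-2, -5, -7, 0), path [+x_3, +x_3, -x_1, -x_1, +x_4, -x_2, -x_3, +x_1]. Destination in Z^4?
(-3, -6, -6, 1)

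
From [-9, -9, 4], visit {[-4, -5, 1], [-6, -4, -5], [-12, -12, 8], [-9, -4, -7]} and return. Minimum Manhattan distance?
62
(one optimal route: (-9, -9, 4) → (-4, -5, 1) → (-6, -4, -5) → (-9, -4, -7) → (-12, -12, 8) → (-9, -9, 4))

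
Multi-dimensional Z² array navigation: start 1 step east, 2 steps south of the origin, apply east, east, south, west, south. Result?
(2, -4)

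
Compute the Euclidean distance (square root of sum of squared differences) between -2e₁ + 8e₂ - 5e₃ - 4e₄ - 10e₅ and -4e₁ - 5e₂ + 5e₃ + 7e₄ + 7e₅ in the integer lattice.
26.1343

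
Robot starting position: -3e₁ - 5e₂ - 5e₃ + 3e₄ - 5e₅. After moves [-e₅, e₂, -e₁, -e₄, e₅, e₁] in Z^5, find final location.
(-3, -4, -5, 2, -5)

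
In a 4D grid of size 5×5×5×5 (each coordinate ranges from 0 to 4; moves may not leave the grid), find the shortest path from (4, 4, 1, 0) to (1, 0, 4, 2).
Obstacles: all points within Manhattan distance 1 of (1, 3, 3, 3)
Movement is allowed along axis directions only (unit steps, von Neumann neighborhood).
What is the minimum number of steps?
12
(one shortest path: (4, 4, 1, 0) → (3, 4, 1, 0) → (2, 4, 1, 0) → (1, 4, 1, 0) → (1, 3, 1, 0) → (1, 2, 1, 0) → (1, 1, 1, 0) → (1, 0, 1, 0) → (1, 0, 2, 0) → (1, 0, 3, 0) → (1, 0, 4, 0) → (1, 0, 4, 1) → (1, 0, 4, 2))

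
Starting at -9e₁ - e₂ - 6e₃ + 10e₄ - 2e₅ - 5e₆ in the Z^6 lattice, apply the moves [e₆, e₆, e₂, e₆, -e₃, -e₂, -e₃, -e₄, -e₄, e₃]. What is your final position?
(-9, -1, -7, 8, -2, -2)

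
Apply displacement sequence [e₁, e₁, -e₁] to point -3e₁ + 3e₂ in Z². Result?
(-2, 3)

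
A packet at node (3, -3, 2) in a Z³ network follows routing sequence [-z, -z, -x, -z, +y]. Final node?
(2, -2, -1)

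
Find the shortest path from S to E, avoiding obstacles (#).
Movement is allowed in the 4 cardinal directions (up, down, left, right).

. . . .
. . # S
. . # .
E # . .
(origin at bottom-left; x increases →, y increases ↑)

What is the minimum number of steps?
7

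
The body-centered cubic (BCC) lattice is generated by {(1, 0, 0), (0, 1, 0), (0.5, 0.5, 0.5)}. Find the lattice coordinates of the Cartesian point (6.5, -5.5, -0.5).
7b₁ - 5b₂ - b₃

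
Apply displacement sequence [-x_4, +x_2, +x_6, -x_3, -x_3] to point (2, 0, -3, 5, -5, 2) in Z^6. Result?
(2, 1, -5, 4, -5, 3)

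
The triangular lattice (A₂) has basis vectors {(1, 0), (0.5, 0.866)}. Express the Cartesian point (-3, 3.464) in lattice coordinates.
-5b₁ + 4b₂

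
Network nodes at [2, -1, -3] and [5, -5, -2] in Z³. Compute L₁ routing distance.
8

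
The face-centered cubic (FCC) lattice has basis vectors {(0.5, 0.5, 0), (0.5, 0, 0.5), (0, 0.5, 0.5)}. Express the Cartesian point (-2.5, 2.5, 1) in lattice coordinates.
-b₁ - 4b₂ + 6b₃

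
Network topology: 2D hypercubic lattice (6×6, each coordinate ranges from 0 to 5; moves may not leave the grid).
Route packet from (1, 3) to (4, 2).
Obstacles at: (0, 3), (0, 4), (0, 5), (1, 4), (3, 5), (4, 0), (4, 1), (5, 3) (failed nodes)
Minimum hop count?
4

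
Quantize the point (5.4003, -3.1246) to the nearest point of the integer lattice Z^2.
(5, -3)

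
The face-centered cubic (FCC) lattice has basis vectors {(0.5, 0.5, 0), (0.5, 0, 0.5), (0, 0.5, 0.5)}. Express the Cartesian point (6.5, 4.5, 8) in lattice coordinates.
3b₁ + 10b₂ + 6b₃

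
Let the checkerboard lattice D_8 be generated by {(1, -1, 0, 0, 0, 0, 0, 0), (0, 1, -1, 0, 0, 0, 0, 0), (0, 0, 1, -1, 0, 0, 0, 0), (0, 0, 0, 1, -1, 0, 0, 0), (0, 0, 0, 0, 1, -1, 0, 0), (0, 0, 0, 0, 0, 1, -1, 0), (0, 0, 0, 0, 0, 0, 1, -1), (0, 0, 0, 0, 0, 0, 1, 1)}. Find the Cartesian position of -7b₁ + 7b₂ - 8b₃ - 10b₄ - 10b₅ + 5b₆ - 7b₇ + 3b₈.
(-7, 14, -15, -2, 0, 15, -9, 10)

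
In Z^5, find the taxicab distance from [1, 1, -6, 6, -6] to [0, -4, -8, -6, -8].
22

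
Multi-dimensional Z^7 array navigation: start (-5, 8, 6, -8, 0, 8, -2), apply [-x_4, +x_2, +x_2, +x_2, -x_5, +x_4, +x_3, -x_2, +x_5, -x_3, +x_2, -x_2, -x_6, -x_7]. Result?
(-5, 10, 6, -8, 0, 7, -3)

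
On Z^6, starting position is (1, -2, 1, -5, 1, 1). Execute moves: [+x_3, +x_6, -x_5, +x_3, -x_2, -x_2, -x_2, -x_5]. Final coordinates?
(1, -5, 3, -5, -1, 2)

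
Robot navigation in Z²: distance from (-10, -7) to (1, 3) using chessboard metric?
11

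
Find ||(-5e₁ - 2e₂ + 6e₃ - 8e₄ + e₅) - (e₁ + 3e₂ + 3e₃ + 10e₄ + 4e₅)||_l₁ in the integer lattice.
35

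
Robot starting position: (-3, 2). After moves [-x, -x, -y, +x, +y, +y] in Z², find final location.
(-4, 3)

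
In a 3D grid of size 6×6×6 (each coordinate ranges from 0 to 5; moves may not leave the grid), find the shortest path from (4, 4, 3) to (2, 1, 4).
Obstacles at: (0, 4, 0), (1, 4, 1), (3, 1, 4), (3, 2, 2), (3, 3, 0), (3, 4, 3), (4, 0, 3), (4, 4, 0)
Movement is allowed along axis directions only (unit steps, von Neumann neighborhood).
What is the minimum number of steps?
6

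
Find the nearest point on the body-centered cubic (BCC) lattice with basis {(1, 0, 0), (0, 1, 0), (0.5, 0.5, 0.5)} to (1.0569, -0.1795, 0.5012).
(1, 0, 1)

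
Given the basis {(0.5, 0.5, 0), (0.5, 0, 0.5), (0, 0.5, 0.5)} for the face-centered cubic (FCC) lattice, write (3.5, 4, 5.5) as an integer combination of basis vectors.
2b₁ + 5b₂ + 6b₃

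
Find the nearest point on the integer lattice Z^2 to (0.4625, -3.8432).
(0, -4)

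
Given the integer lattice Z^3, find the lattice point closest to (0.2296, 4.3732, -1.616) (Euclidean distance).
(0, 4, -2)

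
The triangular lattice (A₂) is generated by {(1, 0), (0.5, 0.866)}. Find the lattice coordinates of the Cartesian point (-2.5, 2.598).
-4b₁ + 3b₂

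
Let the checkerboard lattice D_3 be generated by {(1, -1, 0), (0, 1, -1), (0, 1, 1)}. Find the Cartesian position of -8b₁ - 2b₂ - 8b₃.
(-8, -2, -6)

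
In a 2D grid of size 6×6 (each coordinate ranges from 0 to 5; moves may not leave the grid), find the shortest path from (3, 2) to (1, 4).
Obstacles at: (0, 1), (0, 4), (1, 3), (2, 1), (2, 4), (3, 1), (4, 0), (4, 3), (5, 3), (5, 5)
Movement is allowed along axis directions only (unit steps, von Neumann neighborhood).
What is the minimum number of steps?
6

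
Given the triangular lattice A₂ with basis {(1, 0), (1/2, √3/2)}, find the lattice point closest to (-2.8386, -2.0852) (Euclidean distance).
(-3, -1.732)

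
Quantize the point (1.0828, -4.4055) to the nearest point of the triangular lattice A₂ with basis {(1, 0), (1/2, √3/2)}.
(1.5, -4.33)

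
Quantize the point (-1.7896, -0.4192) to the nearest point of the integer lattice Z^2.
(-2, 0)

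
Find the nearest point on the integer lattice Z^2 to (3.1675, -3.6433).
(3, -4)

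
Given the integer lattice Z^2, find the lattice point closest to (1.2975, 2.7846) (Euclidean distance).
(1, 3)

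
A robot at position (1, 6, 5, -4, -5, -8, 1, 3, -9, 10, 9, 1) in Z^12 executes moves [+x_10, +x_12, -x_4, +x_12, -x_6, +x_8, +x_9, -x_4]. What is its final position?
(1, 6, 5, -6, -5, -9, 1, 4, -8, 11, 9, 3)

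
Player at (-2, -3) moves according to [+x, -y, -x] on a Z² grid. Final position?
(-2, -4)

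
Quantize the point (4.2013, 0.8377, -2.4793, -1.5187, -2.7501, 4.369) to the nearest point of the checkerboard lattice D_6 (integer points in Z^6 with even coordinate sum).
(4, 1, -2, -2, -3, 4)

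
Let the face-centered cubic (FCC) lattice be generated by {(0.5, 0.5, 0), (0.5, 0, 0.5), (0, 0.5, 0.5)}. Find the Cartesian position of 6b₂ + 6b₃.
(3, 3, 6)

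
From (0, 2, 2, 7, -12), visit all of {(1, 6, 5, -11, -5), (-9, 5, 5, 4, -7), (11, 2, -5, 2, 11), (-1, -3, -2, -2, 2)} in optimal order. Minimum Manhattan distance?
118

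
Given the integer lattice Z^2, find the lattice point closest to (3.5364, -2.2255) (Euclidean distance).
(4, -2)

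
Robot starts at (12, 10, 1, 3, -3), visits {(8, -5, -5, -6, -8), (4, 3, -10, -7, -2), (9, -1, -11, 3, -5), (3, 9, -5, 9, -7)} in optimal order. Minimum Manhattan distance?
103
(one optimal route: (12, 10, 1, 3, -3) → (3, 9, -5, 9, -7) → (9, -1, -11, 3, -5) → (8, -5, -5, -6, -8) → (4, 3, -10, -7, -2))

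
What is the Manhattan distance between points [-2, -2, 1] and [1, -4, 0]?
6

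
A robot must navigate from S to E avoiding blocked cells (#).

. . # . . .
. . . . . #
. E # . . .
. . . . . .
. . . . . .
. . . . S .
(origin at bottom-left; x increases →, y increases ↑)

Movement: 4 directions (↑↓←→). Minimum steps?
6
(one shortest path: (4, 0) → (3, 0) → (2, 0) → (1, 0) → (1, 1) → (1, 2) → (1, 3))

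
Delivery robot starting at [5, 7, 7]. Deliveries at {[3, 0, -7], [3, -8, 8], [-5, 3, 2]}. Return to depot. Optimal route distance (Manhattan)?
80
(one optimal route: (5, 7, 7) → (3, -8, 8) → (3, 0, -7) → (-5, 3, 2) → (5, 7, 7))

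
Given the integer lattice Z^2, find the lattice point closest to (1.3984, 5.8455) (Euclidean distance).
(1, 6)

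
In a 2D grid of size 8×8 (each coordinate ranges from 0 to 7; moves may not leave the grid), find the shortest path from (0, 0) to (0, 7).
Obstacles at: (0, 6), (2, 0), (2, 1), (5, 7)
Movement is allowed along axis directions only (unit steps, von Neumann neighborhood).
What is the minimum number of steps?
9
(one shortest path: (0, 0) → (1, 0) → (1, 1) → (1, 2) → (1, 3) → (1, 4) → (1, 5) → (1, 6) → (1, 7) → (0, 7))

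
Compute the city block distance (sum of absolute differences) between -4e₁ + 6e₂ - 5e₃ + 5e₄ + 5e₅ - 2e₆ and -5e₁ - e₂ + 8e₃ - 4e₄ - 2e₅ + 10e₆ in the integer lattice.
49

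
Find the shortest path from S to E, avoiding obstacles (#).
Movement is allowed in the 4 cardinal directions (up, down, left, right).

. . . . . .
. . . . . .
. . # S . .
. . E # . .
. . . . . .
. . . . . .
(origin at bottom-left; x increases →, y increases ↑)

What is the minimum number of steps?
6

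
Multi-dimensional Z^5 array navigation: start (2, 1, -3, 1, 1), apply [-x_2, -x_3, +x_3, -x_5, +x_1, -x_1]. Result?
(2, 0, -3, 1, 0)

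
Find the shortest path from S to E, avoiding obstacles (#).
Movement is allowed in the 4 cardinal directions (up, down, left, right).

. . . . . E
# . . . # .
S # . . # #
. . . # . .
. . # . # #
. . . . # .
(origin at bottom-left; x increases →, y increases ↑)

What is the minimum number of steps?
9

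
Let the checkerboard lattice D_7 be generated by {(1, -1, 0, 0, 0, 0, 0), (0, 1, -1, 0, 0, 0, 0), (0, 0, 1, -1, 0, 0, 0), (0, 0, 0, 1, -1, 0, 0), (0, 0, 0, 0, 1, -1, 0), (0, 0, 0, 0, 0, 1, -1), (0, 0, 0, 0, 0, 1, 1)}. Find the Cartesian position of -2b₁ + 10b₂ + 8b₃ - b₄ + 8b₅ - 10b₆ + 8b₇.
(-2, 12, -2, -9, 9, -10, 18)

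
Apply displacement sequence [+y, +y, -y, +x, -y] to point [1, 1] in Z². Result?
(2, 1)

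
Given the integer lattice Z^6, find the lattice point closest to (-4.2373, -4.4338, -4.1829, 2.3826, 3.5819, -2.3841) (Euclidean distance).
(-4, -4, -4, 2, 4, -2)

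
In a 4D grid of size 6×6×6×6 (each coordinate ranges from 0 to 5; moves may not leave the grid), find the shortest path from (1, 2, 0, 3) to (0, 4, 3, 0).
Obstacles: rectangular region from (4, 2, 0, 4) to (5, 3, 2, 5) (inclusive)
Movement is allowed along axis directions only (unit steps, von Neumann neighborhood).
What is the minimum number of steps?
9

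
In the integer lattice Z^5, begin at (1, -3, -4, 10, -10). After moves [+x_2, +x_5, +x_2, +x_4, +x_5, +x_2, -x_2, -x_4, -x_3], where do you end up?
(1, -1, -5, 10, -8)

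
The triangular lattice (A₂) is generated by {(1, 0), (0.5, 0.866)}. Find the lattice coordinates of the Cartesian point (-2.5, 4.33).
-5b₁ + 5b₂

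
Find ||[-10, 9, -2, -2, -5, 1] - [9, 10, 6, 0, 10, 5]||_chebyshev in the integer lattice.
19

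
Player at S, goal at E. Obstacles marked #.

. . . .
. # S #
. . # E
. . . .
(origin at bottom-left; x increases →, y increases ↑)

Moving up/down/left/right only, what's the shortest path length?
10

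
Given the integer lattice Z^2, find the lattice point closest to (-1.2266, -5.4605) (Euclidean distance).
(-1, -5)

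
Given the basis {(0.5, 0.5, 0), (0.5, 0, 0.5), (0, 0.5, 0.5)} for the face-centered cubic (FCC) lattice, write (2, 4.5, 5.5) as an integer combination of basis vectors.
b₁ + 3b₂ + 8b₃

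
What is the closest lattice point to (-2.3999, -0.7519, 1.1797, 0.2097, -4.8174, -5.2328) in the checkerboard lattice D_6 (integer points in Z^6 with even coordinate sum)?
(-2, -1, 1, 0, -5, -5)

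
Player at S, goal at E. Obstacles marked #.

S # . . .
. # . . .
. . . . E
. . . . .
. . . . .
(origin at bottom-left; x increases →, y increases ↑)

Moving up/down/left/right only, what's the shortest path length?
6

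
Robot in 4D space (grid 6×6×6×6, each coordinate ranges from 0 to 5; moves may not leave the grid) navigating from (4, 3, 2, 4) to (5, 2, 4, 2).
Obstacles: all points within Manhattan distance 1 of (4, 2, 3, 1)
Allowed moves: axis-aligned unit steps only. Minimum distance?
6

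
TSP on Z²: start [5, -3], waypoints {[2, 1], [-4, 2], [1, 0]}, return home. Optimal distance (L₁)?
28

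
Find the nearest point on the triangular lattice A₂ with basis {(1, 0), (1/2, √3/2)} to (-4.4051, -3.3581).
(-4, -3.464)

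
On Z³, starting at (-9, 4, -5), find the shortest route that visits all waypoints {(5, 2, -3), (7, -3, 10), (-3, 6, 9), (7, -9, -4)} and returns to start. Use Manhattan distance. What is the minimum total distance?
94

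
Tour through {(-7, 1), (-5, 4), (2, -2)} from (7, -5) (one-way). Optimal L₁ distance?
25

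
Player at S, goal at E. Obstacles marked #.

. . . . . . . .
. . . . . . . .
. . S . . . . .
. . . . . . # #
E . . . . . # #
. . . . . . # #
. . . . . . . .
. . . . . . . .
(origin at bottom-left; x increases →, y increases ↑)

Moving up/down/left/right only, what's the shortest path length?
4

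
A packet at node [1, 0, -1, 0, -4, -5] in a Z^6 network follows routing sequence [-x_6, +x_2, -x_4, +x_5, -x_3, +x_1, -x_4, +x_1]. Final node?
(3, 1, -2, -2, -3, -6)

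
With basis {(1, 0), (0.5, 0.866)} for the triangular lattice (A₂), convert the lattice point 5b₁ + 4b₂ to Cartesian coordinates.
(7, 3.464)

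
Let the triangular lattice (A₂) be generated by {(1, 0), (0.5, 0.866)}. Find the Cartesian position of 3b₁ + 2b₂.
(4, 1.732)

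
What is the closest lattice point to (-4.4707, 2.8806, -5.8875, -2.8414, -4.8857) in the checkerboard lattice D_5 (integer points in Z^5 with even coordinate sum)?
(-5, 3, -6, -3, -5)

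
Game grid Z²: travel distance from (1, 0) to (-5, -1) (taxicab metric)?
7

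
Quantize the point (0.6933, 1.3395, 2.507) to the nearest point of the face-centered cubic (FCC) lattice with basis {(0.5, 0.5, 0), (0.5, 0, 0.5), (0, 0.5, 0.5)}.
(1, 1.5, 2.5)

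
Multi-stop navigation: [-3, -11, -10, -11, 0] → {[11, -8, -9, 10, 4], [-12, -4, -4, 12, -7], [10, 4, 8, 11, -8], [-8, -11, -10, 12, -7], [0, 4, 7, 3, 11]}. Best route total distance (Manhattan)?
178
(one optimal route: (-3, -11, -10, -11, 0) → (11, -8, -9, 10, 4) → (-8, -11, -10, 12, -7) → (-12, -4, -4, 12, -7) → (10, 4, 8, 11, -8) → (0, 4, 7, 3, 11))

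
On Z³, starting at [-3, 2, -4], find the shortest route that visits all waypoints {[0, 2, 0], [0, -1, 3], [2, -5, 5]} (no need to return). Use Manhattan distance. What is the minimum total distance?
21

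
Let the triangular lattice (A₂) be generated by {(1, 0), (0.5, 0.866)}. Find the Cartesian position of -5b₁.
(-5, 0)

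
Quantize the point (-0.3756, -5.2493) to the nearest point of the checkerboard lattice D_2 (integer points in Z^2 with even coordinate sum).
(-1, -5)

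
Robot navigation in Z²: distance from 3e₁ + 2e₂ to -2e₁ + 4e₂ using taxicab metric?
7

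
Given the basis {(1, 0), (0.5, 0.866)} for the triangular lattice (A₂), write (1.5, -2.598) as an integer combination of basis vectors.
3b₁ - 3b₂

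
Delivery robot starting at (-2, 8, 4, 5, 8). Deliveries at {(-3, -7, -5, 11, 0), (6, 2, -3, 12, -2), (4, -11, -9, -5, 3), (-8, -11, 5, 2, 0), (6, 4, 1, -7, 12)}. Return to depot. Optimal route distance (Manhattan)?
194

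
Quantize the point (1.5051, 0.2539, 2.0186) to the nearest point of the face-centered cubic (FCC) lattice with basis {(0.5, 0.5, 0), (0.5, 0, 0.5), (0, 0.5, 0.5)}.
(1.5, 0.5, 2)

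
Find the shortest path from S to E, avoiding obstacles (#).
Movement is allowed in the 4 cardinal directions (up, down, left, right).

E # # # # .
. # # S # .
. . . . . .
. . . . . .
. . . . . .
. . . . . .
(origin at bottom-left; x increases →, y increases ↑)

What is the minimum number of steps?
6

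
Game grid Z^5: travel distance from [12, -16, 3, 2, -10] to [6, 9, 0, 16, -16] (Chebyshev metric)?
25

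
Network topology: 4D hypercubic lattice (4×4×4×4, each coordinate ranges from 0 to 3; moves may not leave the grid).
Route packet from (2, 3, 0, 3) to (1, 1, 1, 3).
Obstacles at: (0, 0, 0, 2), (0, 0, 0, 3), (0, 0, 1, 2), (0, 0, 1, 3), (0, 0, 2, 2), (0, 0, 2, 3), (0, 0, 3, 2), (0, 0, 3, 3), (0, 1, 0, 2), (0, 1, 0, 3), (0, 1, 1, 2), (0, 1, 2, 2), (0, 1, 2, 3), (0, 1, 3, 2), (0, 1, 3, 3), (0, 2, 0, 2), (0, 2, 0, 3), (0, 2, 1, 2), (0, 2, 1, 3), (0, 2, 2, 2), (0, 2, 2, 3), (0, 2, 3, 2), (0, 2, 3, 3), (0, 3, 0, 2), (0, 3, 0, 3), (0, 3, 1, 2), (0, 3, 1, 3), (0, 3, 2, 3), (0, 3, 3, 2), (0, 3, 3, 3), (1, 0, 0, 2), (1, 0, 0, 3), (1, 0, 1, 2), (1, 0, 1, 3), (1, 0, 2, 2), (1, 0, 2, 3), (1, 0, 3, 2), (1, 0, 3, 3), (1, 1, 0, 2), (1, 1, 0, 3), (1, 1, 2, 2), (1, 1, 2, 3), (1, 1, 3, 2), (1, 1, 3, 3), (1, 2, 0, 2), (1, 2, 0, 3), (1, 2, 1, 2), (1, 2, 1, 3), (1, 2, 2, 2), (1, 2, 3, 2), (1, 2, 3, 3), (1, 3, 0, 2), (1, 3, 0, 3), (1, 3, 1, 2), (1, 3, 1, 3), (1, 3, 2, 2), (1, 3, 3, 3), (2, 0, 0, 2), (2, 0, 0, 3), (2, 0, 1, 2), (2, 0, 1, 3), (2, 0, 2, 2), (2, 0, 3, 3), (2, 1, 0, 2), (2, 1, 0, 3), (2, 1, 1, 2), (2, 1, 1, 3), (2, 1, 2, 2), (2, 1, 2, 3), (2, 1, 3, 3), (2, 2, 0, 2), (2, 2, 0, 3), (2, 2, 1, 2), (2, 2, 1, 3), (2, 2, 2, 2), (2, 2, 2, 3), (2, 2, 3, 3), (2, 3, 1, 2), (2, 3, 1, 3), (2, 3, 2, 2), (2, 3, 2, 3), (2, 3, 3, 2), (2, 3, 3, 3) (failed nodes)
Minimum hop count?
8
(one shortest path: (2, 3, 0, 3) → (2, 3, 0, 2) → (2, 3, 0, 1) → (1, 3, 0, 1) → (1, 2, 0, 1) → (1, 1, 0, 1) → (1, 1, 1, 1) → (1, 1, 1, 2) → (1, 1, 1, 3))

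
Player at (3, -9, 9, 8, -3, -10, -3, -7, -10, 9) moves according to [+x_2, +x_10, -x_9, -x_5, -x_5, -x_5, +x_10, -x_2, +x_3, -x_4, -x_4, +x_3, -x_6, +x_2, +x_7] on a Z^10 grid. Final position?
(3, -8, 11, 6, -6, -11, -2, -7, -11, 11)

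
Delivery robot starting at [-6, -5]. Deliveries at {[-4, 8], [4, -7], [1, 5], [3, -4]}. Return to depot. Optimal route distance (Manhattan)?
50
(one optimal route: (-6, -5) → (-4, 8) → (1, 5) → (3, -4) → (4, -7) → (-6, -5))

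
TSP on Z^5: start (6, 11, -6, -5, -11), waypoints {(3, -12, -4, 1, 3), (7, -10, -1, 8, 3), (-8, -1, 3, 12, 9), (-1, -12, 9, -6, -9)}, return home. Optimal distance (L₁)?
210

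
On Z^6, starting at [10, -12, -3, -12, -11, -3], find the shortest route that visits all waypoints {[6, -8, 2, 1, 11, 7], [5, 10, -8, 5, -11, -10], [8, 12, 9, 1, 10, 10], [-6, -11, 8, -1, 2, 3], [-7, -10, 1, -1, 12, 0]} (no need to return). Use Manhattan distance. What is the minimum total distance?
204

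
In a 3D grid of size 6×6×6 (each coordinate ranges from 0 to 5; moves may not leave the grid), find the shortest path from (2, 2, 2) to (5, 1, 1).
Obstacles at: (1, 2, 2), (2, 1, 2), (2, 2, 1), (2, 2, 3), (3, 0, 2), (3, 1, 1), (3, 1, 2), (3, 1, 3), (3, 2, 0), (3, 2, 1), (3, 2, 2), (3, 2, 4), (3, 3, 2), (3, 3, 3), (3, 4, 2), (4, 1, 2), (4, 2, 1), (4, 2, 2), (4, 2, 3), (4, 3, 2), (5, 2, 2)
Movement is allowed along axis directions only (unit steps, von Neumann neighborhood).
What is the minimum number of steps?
7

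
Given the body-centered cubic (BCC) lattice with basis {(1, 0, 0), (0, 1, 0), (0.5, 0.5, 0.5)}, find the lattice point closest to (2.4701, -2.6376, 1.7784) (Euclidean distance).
(2.5, -2.5, 1.5)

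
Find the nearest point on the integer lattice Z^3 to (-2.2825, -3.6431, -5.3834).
(-2, -4, -5)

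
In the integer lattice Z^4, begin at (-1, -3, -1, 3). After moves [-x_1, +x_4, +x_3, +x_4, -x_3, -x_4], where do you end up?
(-2, -3, -1, 4)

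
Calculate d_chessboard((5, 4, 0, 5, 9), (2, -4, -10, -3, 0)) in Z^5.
10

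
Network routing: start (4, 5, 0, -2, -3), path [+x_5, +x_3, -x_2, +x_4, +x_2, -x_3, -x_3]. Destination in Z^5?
(4, 5, -1, -1, -2)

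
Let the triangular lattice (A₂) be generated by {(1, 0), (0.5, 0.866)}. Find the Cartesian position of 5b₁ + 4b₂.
(7, 3.464)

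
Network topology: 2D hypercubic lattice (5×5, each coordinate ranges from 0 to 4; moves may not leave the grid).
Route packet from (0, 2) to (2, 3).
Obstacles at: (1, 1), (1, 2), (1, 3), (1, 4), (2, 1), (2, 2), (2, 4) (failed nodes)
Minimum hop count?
9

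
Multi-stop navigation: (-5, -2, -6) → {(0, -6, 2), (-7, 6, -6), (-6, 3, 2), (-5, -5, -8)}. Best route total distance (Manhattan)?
47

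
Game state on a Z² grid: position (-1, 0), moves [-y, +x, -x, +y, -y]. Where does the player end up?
(-1, -1)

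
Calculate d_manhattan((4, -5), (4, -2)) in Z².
3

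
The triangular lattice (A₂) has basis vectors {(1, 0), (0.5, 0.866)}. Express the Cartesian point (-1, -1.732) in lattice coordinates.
-2b₂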